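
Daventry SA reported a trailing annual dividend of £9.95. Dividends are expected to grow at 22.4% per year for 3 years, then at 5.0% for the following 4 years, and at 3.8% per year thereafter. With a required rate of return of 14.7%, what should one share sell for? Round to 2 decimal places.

Three-stage DDM. Project D₁…D_7; terminal Gordon value at t=7 with g = 0.038; discount at r = 0.147.
D_1 = 12.1788
D_2 = 14.9069
D_3 = 18.2460
D_4 = 19.1583
D_5 = 20.1162
D_6 = 21.1220
D_7 = 22.1781
TV_7 = 23.0209/(0.147−0.038) = 211.2007
P₀ = Σ Dₜ/(1+r)ᵗ + TV_7/(1+r)^7 = 153.8724

£153.87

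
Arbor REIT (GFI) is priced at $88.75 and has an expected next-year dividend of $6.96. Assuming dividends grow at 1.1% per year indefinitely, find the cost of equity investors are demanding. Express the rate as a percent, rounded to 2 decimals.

Rearranging the constant-growth DDM: r = D₁/P₀ + g.
r = 6.9600 / 88.75 + 0.011 = 0.07842 + 0.011 = 0.08942

8.94%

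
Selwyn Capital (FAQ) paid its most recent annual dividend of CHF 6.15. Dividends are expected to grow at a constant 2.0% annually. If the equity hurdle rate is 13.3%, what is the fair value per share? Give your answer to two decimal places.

Gordon growth model: P₀ = D₁/(r − g). D₁ = 6.15 × (1 + 0.02) = 6.2730.
P₀ = 6.2730 / (0.133 − 0.02) = 6.2730 / 0.113 = 55.5133

CHF 55.51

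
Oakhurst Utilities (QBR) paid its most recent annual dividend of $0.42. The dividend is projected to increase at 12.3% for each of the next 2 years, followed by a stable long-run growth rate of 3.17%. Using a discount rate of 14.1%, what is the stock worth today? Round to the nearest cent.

Two-stage DDM. Project D₁…D_2 at 0.123, terminal growth 0.0317, discount at r = 0.141.
D_1 = 0.4717
D_2 = 0.5297
Terminal value at t=2: TV = D_3/(r−g) = 0.5465/(0.141−0.0317) = 4.9997
P₀ = 0.4717/(1+0.141)^1 + 0.5297/(1+0.141)^2 + 4.9997/(1+0.141)^2 = 4.6606

$4.66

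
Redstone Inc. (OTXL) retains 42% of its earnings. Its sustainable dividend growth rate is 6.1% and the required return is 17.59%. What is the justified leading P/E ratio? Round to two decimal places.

Payout ratio b = 1 − 0.42 = 0.58.
Justified leading P/E = b/(r−g) = 0.58/(0.1759−0.061) = 5.0479

5.05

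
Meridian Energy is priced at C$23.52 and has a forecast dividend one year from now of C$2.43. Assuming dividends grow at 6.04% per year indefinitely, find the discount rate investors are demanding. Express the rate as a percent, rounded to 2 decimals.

Rearranging the constant-growth DDM: r = D₁/P₀ + g.
r = 2.4300 / 23.52 + 0.0604 = 0.10332 + 0.0604 = 0.16372

16.37%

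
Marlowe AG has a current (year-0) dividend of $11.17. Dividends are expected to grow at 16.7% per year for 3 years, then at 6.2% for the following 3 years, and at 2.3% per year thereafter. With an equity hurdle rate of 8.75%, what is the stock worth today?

Three-stage DDM. Project D₁…D_6; terminal Gordon value at t=6 with g = 0.023; discount at r = 0.0875.
D_1 = 13.0354
D_2 = 15.2123
D_3 = 17.7528
D_4 = 18.8534
D_5 = 20.0223
D_6 = 21.2637
TV_6 = 21.7528/(0.0875−0.023) = 337.2525
P₀ = Σ Dₜ/(1+r)ᵗ + TV_6/(1+r)^6 = 282.0325

$282.03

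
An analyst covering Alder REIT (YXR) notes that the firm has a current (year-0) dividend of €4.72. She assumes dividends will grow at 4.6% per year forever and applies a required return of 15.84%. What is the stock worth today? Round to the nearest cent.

€43.92

Gordon growth model: P₀ = D₁/(r − g). D₁ = 4.72 × (1 + 0.046) = 4.9371.
P₀ = 4.9371 / (0.1584 − 0.046) = 4.9371 / 0.1124 = 43.9246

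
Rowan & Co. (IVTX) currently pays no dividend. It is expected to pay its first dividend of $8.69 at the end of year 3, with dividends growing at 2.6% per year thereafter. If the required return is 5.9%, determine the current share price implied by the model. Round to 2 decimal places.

$234.81

Deferred-dividend DDM. At t=2 the remaining stream is a growing perpetuity with first payment D_3 = 8.69.
V_2 = D_3/(r−g) = 8.69/(0.059−0.026) = 263.3333
P₀ = V_2/(1+r)^2 = 263.3333/(1+0.059)^2 = 234.8086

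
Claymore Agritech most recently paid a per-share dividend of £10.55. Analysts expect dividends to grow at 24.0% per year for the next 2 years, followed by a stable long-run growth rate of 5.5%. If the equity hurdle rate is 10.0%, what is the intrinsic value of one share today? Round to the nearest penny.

Two-stage DDM. Project D₁…D_2 at 0.24, terminal growth 0.055, discount at r = 0.1.
D_1 = 13.0820
D_2 = 16.2217
Terminal value at t=2: TV = D_3/(r−g) = 17.1139/(0.1−0.055) = 380.3083
P₀ = 13.0820/(1+0.1)^1 + 16.2217/(1+0.1)^2 + 380.3083/(1+0.1)^2 = 339.6034

£339.60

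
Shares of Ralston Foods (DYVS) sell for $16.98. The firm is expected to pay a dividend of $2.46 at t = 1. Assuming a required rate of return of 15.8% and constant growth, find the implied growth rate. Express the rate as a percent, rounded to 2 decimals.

From P₀ = D₁/(r − g), the implied growth is g = r − D₁/P₀.
g = 0.158 − 2.46/16.98 = 0.158 − 0.14488 = 0.01312

1.31%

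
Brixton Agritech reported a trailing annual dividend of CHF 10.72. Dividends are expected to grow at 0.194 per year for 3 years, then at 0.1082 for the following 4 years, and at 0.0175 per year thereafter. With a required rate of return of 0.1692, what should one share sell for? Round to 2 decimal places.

CHF 135.36

Three-stage DDM. Project D₁…D_7; terminal Gordon value at t=7 with g = 0.0175; discount at r = 0.1692.
D_1 = 12.7997
D_2 = 15.2828
D_3 = 18.2477
D_4 = 20.2221
D_5 = 22.4101
D_6 = 24.8349
D_7 = 27.5220
TV_7 = 28.0037/(0.1692−0.0175) = 184.5989
P₀ = Σ Dₜ/(1+r)ᵗ + TV_7/(1+r)^7 = 135.3596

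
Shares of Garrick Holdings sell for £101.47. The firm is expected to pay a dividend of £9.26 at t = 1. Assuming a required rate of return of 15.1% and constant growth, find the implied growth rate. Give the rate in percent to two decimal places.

From P₀ = D₁/(r − g), the implied growth is g = r − D₁/P₀.
g = 0.151 − 9.26/101.47 = 0.151 − 0.09126 = 0.05974

5.97%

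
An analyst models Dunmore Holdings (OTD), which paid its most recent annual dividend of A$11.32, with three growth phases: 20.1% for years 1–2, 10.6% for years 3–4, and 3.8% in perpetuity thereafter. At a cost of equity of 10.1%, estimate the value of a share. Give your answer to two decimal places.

Three-stage DDM. Project D₁…D_4; terminal Gordon value at t=4 with g = 0.038; discount at r = 0.101.
D_1 = 13.5953
D_2 = 16.3280
D_3 = 18.0587
D_4 = 19.9730
TV_4 = 20.7319/(0.101−0.038) = 329.0785
P₀ = Σ Dₜ/(1+r)ᵗ + TV_4/(1+r)^4 = 276.8906

A$276.89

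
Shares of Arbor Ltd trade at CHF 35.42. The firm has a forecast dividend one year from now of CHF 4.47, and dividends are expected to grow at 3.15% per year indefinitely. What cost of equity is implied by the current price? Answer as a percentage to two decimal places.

15.77%

Rearranging the constant-growth DDM: r = D₁/P₀ + g.
r = 4.4700 / 35.42 + 0.0315 = 0.12620 + 0.0315 = 0.15770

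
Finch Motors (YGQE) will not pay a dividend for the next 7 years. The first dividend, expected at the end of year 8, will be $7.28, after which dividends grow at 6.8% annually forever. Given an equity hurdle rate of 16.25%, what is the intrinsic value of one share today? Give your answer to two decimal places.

Deferred-dividend DDM. At t=7 the remaining stream is a growing perpetuity with first payment D_8 = 7.28.
V_7 = D_8/(r−g) = 7.28/(0.1625−0.068) = 77.0370
P₀ = V_7/(1+r)^7 = 77.0370/(1+0.1625)^7 = 26.8503

$26.85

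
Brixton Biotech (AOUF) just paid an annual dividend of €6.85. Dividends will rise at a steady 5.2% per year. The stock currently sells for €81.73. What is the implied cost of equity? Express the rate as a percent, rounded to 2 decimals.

Rearranging the constant-growth DDM: r = D₁/P₀ + g.
D₁ = 6.85 × (1 + 0.052) = 7.2062.
r = 7.2062 / 81.73 + 0.052 = 0.08817 + 0.052 = 0.14017

14.02%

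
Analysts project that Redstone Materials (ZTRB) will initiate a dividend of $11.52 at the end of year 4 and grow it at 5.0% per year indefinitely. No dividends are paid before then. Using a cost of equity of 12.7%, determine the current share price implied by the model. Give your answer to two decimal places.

Deferred-dividend DDM. At t=3 the remaining stream is a growing perpetuity with first payment D_4 = 11.52.
V_3 = D_4/(r−g) = 11.52/(0.127−0.05) = 149.6104
P₀ = V_3/(1+r)^3 = 149.6104/(1+0.127)^3 = 104.5177

$104.52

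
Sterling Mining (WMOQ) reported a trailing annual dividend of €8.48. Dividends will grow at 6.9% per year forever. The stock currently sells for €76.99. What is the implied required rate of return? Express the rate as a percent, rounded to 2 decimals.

18.67%

Rearranging the constant-growth DDM: r = D₁/P₀ + g.
D₁ = 8.48 × (1 + 0.069) = 9.0651.
r = 9.0651 / 76.99 + 0.069 = 0.11774 + 0.069 = 0.18674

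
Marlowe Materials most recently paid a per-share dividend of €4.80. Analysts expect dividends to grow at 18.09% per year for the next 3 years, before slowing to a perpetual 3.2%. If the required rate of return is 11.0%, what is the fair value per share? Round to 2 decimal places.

€92.79

Two-stage DDM. Project D₁…D_3 at 0.1809, terminal growth 0.032, discount at r = 0.11.
D_1 = 5.6683
D_2 = 6.6937
D_3 = 7.9046
Terminal value at t=3: TV = D_4/(r−g) = 8.1576/(0.11−0.032) = 104.5841
P₀ = 5.6683/(1+0.11)^1 + 6.6937/(1+0.11)^2 + 7.9046/(1+0.11)^3 + 104.5841/(1+0.11)^3 = 92.7902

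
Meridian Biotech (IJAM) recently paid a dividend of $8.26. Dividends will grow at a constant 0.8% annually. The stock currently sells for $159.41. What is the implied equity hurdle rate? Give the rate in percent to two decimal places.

Rearranging the constant-growth DDM: r = D₁/P₀ + g.
D₁ = 8.26 × (1 + 0.008) = 8.3261.
r = 8.3261 / 159.41 + 0.008 = 0.05223 + 0.008 = 0.06023

6.02%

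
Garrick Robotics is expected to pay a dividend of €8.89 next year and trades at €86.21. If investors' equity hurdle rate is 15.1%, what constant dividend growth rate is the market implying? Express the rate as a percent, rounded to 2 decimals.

From P₀ = D₁/(r − g), the implied growth is g = r − D₁/P₀.
g = 0.151 − 8.89/86.21 = 0.151 − 0.10312 = 0.04788

4.79%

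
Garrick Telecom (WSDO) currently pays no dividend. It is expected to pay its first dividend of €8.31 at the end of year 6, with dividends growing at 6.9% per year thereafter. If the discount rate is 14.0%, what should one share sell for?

Deferred-dividend DDM. At t=5 the remaining stream is a growing perpetuity with first payment D_6 = 8.31.
V_5 = D_6/(r−g) = 8.31/(0.14−0.069) = 117.0423
P₀ = V_5/(1+r)^5 = 117.0423/(1+0.14)^5 = 60.7881

€60.79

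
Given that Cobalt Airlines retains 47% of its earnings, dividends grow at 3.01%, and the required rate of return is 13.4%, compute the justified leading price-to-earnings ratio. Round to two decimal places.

Payout ratio b = 1 − 0.47 = 0.53.
Justified leading P/E = b/(r−g) = 0.53/(0.134−0.0301) = 5.1011

5.10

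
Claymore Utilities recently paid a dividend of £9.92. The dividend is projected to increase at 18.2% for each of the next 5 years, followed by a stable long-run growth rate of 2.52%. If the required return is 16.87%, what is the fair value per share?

£126.32

Two-stage DDM. Project D₁…D_5 at 0.182, terminal growth 0.0252, discount at r = 0.1687.
D_1 = 11.7254
D_2 = 13.8595
D_3 = 16.3819
D_4 = 19.3634
D_5 = 22.8875
Terminal value at t=5: TV = D_6/(r−g) = 23.4643/(0.1687−0.0252) = 163.5143
P₀ = 11.7254/(1+0.1687)^1 + 13.8595/(1+0.1687)^2 + 16.3819/(1+0.1687)^3 + 19.3634/(1+0.1687)^4 + 22.8875/(1+0.1687)^5 + 163.5143/(1+0.1687)^5 = 126.3157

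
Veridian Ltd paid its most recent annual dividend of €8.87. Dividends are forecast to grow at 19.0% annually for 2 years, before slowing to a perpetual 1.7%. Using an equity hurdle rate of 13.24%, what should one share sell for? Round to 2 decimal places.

Two-stage DDM. Project D₁…D_2 at 0.19, terminal growth 0.017, discount at r = 0.1324.
D_1 = 10.5553
D_2 = 12.5608
Terminal value at t=2: TV = D_3/(r−g) = 12.7743/(0.1324−0.017) = 110.6962
P₀ = 10.5553/(1+0.1324)^1 + 12.5608/(1+0.1324)^2 + 110.6962/(1+0.1324)^2 = 105.4408

€105.44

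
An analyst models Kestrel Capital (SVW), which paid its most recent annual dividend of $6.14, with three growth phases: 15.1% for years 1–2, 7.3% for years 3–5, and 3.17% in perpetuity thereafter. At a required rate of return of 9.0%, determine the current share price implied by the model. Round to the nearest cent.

Three-stage DDM. Project D₁…D_5; terminal Gordon value at t=5 with g = 0.0317; discount at r = 0.09.
D_1 = 7.0671
D_2 = 8.1343
D_3 = 8.7281
D_4 = 9.3652
D_5 = 10.0489
TV_5 = 10.3674/(0.09−0.0317) = 177.8292
P₀ = Σ Dₜ/(1+r)ᵗ + TV_5/(1+r)^5 = 148.8122

$148.81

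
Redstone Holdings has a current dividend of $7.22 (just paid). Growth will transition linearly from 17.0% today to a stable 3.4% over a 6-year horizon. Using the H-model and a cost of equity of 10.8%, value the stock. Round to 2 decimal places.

$140.69

H-model: P₀ = D₀[(1+g_L) + H(g_S−g_L)]/(r−g_L), with H = 6/2 = 3.
P₀ = 7.22 × [(1+0.034) + 3×(0.17−0.034)] / (0.108−0.034)
   = 7.22 × 1.4420 / 0.074 = 140.6924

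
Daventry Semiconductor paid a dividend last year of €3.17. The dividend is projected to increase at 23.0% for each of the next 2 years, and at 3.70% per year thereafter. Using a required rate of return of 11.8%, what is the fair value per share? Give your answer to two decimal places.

Two-stage DDM. Project D₁…D_2 at 0.23, terminal growth 0.037, discount at r = 0.118.
D_1 = 3.8991
D_2 = 4.7959
Terminal value at t=2: TV = D_3/(r−g) = 4.9733/(0.118−0.037) = 61.3993
P₀ = 3.8991/(1+0.118)^1 + 4.7959/(1+0.118)^2 + 61.3993/(1+0.118)^2 = 56.4469

€56.45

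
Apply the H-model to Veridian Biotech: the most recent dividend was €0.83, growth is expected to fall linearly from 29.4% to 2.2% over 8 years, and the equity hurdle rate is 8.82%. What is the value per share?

H-model: P₀ = D₀[(1+g_L) + H(g_S−g_L)]/(r−g_L), with H = 8/2 = 4.
P₀ = 0.83 × [(1+0.022) + 4×(0.294−0.022)] / (0.0882−0.022)
   = 0.83 × 2.1100 / 0.0662 = 26.4547

€26.45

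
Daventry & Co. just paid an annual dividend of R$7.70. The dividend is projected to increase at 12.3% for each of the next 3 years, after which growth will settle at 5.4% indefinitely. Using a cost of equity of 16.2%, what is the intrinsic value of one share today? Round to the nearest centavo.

Two-stage DDM. Project D₁…D_3 at 0.123, terminal growth 0.054, discount at r = 0.162.
D_1 = 8.6471
D_2 = 9.7107
D_3 = 10.9051
Terminal value at t=3: TV = D_4/(r−g) = 11.4940/(0.162−0.054) = 106.4258
P₀ = 8.6471/(1+0.162)^1 + 9.7107/(1+0.162)^2 + 10.9051/(1+0.162)^3 + 106.4258/(1+0.162)^3 = 89.4148

R$89.41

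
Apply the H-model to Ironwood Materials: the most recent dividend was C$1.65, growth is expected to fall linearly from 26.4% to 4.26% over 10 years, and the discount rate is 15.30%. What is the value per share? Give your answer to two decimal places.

H-model: P₀ = D₀[(1+g_L) + H(g_S−g_L)]/(r−g_L), with H = 10/2 = 5.
P₀ = 1.65 × [(1+0.0426) + 5×(0.264−0.0426)] / (0.153−0.0426)
   = 1.65 × 2.1496 / 0.1104 = 32.1272

C$32.13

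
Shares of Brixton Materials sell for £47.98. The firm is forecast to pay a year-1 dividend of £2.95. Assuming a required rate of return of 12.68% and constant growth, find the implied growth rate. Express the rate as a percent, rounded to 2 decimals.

From P₀ = D₁/(r − g), the implied growth is g = r − D₁/P₀.
g = 0.1268 − 2.95/47.98 = 0.1268 − 0.06148 = 0.06532

6.53%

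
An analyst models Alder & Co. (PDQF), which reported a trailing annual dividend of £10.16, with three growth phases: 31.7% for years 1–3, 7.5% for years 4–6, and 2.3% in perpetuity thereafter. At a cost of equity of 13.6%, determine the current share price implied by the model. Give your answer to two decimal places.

Three-stage DDM. Project D₁…D_6; terminal Gordon value at t=6 with g = 0.023; discount at r = 0.136.
D_1 = 13.3807
D_2 = 17.6224
D_3 = 23.2087
D_4 = 24.9494
D_5 = 26.8206
D_6 = 28.8321
TV_6 = 29.4952/(0.136−0.023) = 261.0199
P₀ = Σ Dₜ/(1+r)ᵗ + TV_6/(1+r)^6 = 205.2907

£205.29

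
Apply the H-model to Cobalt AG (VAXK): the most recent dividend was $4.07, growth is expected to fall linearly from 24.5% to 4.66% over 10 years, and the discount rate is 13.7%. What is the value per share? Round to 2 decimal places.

H-model: P₀ = D₀[(1+g_L) + H(g_S−g_L)]/(r−g_L), with H = 10/2 = 5.
P₀ = 4.07 × [(1+0.0466) + 5×(0.245−0.0466)] / (0.137−0.0466)
   = 4.07 × 2.0386 / 0.0904 = 91.7821

$91.78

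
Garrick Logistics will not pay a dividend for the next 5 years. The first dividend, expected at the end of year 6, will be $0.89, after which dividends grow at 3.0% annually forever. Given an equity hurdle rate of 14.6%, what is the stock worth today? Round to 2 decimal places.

$3.88

Deferred-dividend DDM. At t=5 the remaining stream is a growing perpetuity with first payment D_6 = 0.89.
V_5 = D_6/(r−g) = 0.89/(0.146−0.03) = 7.6724
P₀ = V_5/(1+r)^5 = 7.6724/(1+0.146)^5 = 3.8816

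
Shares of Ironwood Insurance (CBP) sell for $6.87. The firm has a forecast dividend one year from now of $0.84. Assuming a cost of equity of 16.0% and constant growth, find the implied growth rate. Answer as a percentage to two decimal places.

3.77%

From P₀ = D₁/(r − g), the implied growth is g = r − D₁/P₀.
g = 0.16 − 0.84/6.87 = 0.16 − 0.12227 = 0.03773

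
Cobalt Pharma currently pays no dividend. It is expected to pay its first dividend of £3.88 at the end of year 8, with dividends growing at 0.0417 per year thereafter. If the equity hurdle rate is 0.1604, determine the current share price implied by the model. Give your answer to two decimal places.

£11.54

Deferred-dividend DDM. At t=7 the remaining stream is a growing perpetuity with first payment D_8 = 3.88.
V_7 = D_8/(r−g) = 3.88/(0.1604−0.0417) = 32.6874
P₀ = V_7/(1+r)^7 = 32.6874/(1+0.1604)^7 = 11.5379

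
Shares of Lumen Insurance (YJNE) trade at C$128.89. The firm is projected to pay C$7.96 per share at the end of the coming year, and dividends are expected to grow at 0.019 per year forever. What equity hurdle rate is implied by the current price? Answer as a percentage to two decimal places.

8.08%

Rearranging the constant-growth DDM: r = D₁/P₀ + g.
r = 7.9600 / 128.89 + 0.019 = 0.06176 + 0.019 = 0.08076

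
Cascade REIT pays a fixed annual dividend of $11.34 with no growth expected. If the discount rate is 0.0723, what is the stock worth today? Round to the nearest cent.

$156.85

Zero-growth DDM (perpetuity): P₀ = D/r = 11.34 / 0.0723 = 156.8465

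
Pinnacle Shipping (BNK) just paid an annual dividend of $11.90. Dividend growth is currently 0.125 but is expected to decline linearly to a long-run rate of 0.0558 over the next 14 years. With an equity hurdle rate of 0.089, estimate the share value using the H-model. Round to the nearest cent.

H-model: P₀ = D₀[(1+g_L) + H(g_S−g_L)]/(r−g_L), with H = 14/2 = 7.
P₀ = 11.90 × [(1+0.0558) + 7×(0.125−0.0558)] / (0.089−0.0558)
   = 11.90 × 1.5402 / 0.0332 = 552.0596

$552.06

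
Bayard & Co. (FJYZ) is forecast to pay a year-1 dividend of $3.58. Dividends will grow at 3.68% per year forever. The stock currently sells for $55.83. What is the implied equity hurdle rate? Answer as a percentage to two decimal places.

10.09%

Rearranging the constant-growth DDM: r = D₁/P₀ + g.
r = 3.5800 / 55.83 + 0.0368 = 0.06412 + 0.0368 = 0.10092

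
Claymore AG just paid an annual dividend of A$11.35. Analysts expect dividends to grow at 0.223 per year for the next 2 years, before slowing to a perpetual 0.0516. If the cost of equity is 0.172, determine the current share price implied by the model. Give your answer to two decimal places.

A$132.15

Two-stage DDM. Project D₁…D_2 at 0.223, terminal growth 0.0516, discount at r = 0.172.
D_1 = 13.8811
D_2 = 16.9765
Terminal value at t=2: TV = D_3/(r−g) = 17.8525/(0.172−0.0516) = 148.2767
P₀ = 13.8811/(1+0.172)^1 + 16.9765/(1+0.172)^2 + 148.2767/(1+0.172)^2 = 132.1519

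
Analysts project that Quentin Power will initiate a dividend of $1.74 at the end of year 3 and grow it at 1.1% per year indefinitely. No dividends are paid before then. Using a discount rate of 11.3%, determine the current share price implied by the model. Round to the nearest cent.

$13.77

Deferred-dividend DDM. At t=2 the remaining stream is a growing perpetuity with first payment D_3 = 1.74.
V_2 = D_3/(r−g) = 1.74/(0.113−0.011) = 17.0588
P₀ = V_2/(1+r)^2 = 17.0588/(1+0.113)^2 = 13.7708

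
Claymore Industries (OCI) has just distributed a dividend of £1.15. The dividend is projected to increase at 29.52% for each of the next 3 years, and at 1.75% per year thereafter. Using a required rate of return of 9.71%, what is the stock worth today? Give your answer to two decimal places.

Two-stage DDM. Project D₁…D_3 at 0.2952, terminal growth 0.0175, discount at r = 0.0971.
D_1 = 1.4895
D_2 = 1.9292
D_3 = 2.4987
Terminal value at t=3: TV = D_4/(r−g) = 2.5424/(0.0971−0.0175) = 31.9396
P₀ = 1.4895/(1+0.0971)^1 + 1.9292/(1+0.0971)^2 + 2.4987/(1+0.0971)^3 + 31.9396/(1+0.0971)^3 = 29.0402

£29.04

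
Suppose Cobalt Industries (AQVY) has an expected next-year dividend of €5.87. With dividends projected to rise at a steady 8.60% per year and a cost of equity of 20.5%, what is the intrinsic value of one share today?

Gordon growth model: P₀ = D₁/(r − g), with D₁ = 5.87 given directly.
P₀ = 5.8700 / (0.205 − 0.086) = 5.8700 / 0.119 = 49.3277

€49.33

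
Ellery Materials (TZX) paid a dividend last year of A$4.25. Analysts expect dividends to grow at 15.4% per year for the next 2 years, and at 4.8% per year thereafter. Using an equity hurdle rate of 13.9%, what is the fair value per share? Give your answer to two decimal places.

A$58.91

Two-stage DDM. Project D₁…D_2 at 0.154, terminal growth 0.048, discount at r = 0.139.
D_1 = 4.9045
D_2 = 5.6598
Terminal value at t=2: TV = D_3/(r−g) = 5.9315/(0.139−0.048) = 65.1809
P₀ = 4.9045/(1+0.139)^1 + 5.6598/(1+0.139)^2 + 65.1809/(1+0.139)^2 = 58.9113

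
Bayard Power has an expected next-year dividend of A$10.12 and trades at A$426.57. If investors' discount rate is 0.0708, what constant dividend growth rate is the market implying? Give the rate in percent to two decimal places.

From P₀ = D₁/(r − g), the implied growth is g = r − D₁/P₀.
g = 0.0708 − 10.12/426.57 = 0.0708 − 0.02372 = 0.04708

4.71%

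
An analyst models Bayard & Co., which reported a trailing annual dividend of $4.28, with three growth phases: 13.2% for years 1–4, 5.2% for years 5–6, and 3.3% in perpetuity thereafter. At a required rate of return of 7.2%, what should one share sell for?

$165.75

Three-stage DDM. Project D₁…D_6; terminal Gordon value at t=6 with g = 0.033; discount at r = 0.072.
D_1 = 4.8450
D_2 = 5.4845
D_3 = 6.2084
D_4 = 7.0280
D_5 = 7.3934
D_6 = 7.7779
TV_6 = 8.0345/(0.072−0.033) = 206.0140
P₀ = Σ Dₜ/(1+r)ᵗ + TV_6/(1+r)^6 = 165.7471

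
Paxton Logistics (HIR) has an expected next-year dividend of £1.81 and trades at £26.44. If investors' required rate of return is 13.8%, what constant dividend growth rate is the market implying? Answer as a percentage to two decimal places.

6.95%

From P₀ = D₁/(r − g), the implied growth is g = r − D₁/P₀.
g = 0.138 − 1.81/26.44 = 0.138 − 0.06846 = 0.06954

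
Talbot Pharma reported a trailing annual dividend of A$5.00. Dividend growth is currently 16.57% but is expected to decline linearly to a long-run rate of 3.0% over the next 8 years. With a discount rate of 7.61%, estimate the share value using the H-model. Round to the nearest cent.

H-model: P₀ = D₀[(1+g_L) + H(g_S−g_L)]/(r−g_L), with H = 8/2 = 4.
P₀ = 5.00 × [(1+0.03) + 4×(0.1657−0.03)] / (0.0761−0.03)
   = 5.00 × 1.5728 / 0.0461 = 170.5857

A$170.59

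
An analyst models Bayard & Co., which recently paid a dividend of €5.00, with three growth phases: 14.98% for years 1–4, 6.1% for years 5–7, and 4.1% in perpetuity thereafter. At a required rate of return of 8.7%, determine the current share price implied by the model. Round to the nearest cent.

Three-stage DDM. Project D₁…D_7; terminal Gordon value at t=7 with g = 0.041; discount at r = 0.087.
D_1 = 5.7490
D_2 = 6.6102
D_3 = 7.6004
D_4 = 8.7389
D_5 = 9.2720
D_6 = 9.8376
D_7 = 10.4377
TV_7 = 10.8657/(0.087−0.041) = 236.2100
P₀ = Σ Dₜ/(1+r)ᵗ + TV_7/(1+r)^7 = 172.6870

€172.69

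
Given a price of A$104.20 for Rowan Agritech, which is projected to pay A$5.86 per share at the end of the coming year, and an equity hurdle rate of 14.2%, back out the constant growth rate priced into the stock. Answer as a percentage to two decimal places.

From P₀ = D₁/(r − g), the implied growth is g = r − D₁/P₀.
g = 0.142 − 5.86/104.20 = 0.142 − 0.05624 = 0.08576

8.58%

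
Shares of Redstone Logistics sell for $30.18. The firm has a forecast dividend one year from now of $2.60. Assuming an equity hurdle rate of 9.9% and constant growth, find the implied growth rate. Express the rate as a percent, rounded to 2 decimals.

1.29%

From P₀ = D₁/(r − g), the implied growth is g = r − D₁/P₀.
g = 0.099 − 2.60/30.18 = 0.099 − 0.08615 = 0.01285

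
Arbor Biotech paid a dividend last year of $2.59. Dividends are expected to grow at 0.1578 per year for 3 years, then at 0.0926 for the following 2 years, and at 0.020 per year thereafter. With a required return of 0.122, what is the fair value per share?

Three-stage DDM. Project D₁…D_5; terminal Gordon value at t=5 with g = 0.02; discount at r = 0.122.
D_1 = 2.9987
D_2 = 3.4719
D_3 = 4.0198
D_4 = 4.3920
D_5 = 4.7987
TV_5 = 4.8947/(0.122−0.02) = 47.9869
P₀ = Σ Dₜ/(1+r)ᵗ + TV_5/(1+r)^5 = 40.7338

$40.73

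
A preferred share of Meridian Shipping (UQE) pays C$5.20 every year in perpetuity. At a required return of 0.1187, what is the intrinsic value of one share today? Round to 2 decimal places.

Zero-growth DDM (perpetuity): P₀ = D/r = 5.20 / 0.1187 = 43.8079

C$43.81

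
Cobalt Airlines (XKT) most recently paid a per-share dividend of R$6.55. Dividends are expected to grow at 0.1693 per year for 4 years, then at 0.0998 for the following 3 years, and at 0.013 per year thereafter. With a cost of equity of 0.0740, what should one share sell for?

R$225.62

Three-stage DDM. Project D₁…D_7; terminal Gordon value at t=7 with g = 0.013; discount at r = 0.074.
D_1 = 7.6589
D_2 = 8.9556
D_3 = 10.4717
D_4 = 12.2446
D_5 = 13.4666
D_6 = 14.8106
D_7 = 16.2887
TV_7 = 16.5004/(0.074−0.013) = 270.4991
P₀ = Σ Dₜ/(1+r)ᵗ + TV_7/(1+r)^7 = 225.6181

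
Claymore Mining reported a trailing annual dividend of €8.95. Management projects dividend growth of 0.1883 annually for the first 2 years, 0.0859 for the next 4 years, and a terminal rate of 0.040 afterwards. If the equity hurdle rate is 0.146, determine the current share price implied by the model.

€128.72

Three-stage DDM. Project D₁…D_6; terminal Gordon value at t=6 with g = 0.04; discount at r = 0.146.
D_1 = 10.6353
D_2 = 12.6379
D_3 = 13.7235
D_4 = 14.9024
D_5 = 16.1825
D_6 = 17.5725
TV_6 = 18.2754/(0.146−0.04) = 172.4098
P₀ = Σ Dₜ/(1+r)ᵗ + TV_6/(1+r)^6 = 128.7183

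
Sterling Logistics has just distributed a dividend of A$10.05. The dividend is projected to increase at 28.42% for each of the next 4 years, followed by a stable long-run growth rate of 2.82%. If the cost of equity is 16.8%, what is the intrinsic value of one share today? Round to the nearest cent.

A$159.26

Two-stage DDM. Project D₁…D_4 at 0.2842, terminal growth 0.0282, discount at r = 0.168.
D_1 = 12.9062
D_2 = 16.5742
D_3 = 21.2845
D_4 = 27.3336
Terminal value at t=4: TV = D_5/(r−g) = 28.1044/(0.168−0.0282) = 201.0329
P₀ = 12.9062/(1+0.168)^1 + 16.5742/(1+0.168)^2 + 21.2845/(1+0.168)^3 + 27.3336/(1+0.168)^4 + 201.0329/(1+0.168)^4 = 159.2615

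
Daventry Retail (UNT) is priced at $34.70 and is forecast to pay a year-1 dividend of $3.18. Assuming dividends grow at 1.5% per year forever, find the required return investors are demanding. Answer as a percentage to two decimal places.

Rearranging the constant-growth DDM: r = D₁/P₀ + g.
r = 3.1800 / 34.70 + 0.015 = 0.09164 + 0.015 = 0.10664

10.66%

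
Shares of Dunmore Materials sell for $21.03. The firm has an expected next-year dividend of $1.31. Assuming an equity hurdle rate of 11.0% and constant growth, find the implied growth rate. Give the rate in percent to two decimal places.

From P₀ = D₁/(r − g), the implied growth is g = r − D₁/P₀.
g = 0.11 − 1.31/21.03 = 0.11 − 0.06229 = 0.04771

4.77%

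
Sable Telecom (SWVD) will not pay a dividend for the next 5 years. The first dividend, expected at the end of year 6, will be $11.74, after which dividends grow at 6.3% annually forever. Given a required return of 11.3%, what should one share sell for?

$137.47

Deferred-dividend DDM. At t=5 the remaining stream is a growing perpetuity with first payment D_6 = 11.74.
V_5 = D_6/(r−g) = 11.74/(0.113−0.063) = 234.8000
P₀ = V_5/(1+r)^5 = 234.8000/(1+0.113)^5 = 137.4745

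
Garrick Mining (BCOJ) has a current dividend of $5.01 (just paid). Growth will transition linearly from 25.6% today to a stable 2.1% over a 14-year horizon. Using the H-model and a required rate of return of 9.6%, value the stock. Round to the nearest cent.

H-model: P₀ = D₀[(1+g_L) + H(g_S−g_L)]/(r−g_L), with H = 14/2 = 7.
P₀ = 5.01 × [(1+0.021) + 7×(0.256−0.021)] / (0.096−0.021)
   = 5.01 × 2.6660 / 0.075 = 178.0888

$178.09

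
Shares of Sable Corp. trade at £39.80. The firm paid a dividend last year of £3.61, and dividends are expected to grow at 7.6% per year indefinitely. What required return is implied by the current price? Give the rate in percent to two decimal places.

Rearranging the constant-growth DDM: r = D₁/P₀ + g.
D₁ = 3.61 × (1 + 0.076) = 3.8844.
r = 3.8844 / 39.80 + 0.076 = 0.09760 + 0.076 = 0.17360

17.36%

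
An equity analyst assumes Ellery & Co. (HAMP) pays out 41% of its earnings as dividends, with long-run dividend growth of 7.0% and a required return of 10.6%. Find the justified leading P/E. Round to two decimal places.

Justified leading P/E = b/(r−g) = 0.41/(0.106−0.07) = 11.3889

11.39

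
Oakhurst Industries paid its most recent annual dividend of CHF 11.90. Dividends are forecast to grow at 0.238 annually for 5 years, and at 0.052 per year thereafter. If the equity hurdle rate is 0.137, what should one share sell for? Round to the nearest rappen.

Two-stage DDM. Project D₁…D_5 at 0.238, terminal growth 0.052, discount at r = 0.137.
D_1 = 14.7322
D_2 = 18.2385
D_3 = 22.5792
D_4 = 27.9531
D_5 = 34.6059
Terminal value at t=5: TV = D_6/(r−g) = 36.4054/(0.137−0.052) = 428.2989
P₀ = 14.7322/(1+0.137)^1 + 18.2385/(1+0.137)^2 + 22.5792/(1+0.137)^3 + 27.9531/(1+0.137)^4 + 34.6059/(1+0.137)^5 + 428.2989/(1+0.137)^5 = 302.7591

CHF 302.76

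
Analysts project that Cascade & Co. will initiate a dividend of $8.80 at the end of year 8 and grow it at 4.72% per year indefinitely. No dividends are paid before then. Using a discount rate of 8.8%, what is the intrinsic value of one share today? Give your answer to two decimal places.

Deferred-dividend DDM. At t=7 the remaining stream is a growing perpetuity with first payment D_8 = 8.80.
V_7 = D_8/(r−g) = 8.80/(0.088−0.0472) = 215.6863
P₀ = V_7/(1+r)^7 = 215.6863/(1+0.088)^7 = 119.5144

$119.51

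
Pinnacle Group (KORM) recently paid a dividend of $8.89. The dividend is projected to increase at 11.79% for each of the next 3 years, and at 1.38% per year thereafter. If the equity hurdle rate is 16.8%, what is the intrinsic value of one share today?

Two-stage DDM. Project D₁…D_3 at 0.1179, terminal growth 0.0138, discount at r = 0.168.
D_1 = 9.9381
D_2 = 11.1098
D_3 = 12.4197
Terminal value at t=3: TV = D_4/(r−g) = 12.5911/(0.168−0.0138) = 81.6542
P₀ = 9.9381/(1+0.168)^1 + 11.1098/(1+0.168)^2 + 12.4197/(1+0.168)^3 + 81.6542/(1+0.168)^3 = 75.6916

$75.69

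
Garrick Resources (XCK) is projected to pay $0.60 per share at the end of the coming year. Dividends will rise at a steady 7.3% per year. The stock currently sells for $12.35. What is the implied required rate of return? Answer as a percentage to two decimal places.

Rearranging the constant-growth DDM: r = D₁/P₀ + g.
r = 0.6000 / 12.35 + 0.073 = 0.04858 + 0.073 = 0.12158

12.16%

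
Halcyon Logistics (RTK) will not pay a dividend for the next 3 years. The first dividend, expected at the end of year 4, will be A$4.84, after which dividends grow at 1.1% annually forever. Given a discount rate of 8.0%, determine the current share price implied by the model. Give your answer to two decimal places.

Deferred-dividend DDM. At t=3 the remaining stream is a growing perpetuity with first payment D_4 = 4.84.
V_3 = D_4/(r−g) = 4.84/(0.08−0.011) = 70.1449
P₀ = V_3/(1+r)^3 = 70.1449/(1+0.08)^3 = 55.6833

A$55.68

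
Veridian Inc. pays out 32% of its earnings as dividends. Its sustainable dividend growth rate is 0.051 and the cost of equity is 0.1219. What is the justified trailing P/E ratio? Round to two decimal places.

Justified trailing P/E = b(1+g)/(r−g) = 0.32×(1+0.051)/(0.1219−0.051) = 4.7436

4.74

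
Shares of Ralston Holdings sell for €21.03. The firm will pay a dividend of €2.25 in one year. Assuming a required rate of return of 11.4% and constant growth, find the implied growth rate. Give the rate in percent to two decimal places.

From P₀ = D₁/(r − g), the implied growth is g = r − D₁/P₀.
g = 0.114 − 2.25/21.03 = 0.114 − 0.10699 = 0.00701

0.70%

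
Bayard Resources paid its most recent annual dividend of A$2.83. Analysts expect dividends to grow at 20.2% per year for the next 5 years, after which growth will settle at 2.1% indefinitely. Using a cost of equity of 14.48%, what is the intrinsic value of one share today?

A$46.20

Two-stage DDM. Project D₁…D_5 at 0.202, terminal growth 0.021, discount at r = 0.1448.
D_1 = 3.4017
D_2 = 4.0888
D_3 = 4.9147
D_4 = 5.9075
D_5 = 7.1008
Terminal value at t=5: TV = D_6/(r−g) = 7.2499/(0.1448−0.021) = 58.5617
P₀ = 3.4017/(1+0.1448)^1 + 4.0888/(1+0.1448)^2 + 4.9147/(1+0.1448)^3 + 5.9075/(1+0.1448)^4 + 7.1008/(1+0.1448)^5 + 58.5617/(1+0.1448)^5 = 46.2005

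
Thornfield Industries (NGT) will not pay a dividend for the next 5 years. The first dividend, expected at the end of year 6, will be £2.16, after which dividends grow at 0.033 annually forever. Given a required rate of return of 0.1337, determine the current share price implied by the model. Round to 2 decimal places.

Deferred-dividend DDM. At t=5 the remaining stream is a growing perpetuity with first payment D_6 = 2.16.
V_5 = D_6/(r−g) = 2.16/(0.1337−0.033) = 21.4499
P₀ = V_5/(1+r)^5 = 21.4499/(1+0.1337)^5 = 11.4534

£11.45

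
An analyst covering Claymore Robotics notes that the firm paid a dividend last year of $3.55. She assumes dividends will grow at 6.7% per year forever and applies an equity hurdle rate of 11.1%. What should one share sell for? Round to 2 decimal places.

$86.09

Gordon growth model: P₀ = D₁/(r − g). D₁ = 3.55 × (1 + 0.067) = 3.7878.
P₀ = 3.7878 / (0.111 − 0.067) = 3.7878 / 0.044 = 86.0875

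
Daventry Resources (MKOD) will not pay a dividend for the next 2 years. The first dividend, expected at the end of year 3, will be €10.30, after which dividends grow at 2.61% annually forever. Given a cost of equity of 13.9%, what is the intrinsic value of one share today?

€70.32

Deferred-dividend DDM. At t=2 the remaining stream is a growing perpetuity with first payment D_3 = 10.30.
V_2 = D_3/(r−g) = 10.30/(0.139−0.0261) = 91.2312
P₀ = V_2/(1+r)^2 = 91.2312/(1+0.139)^2 = 70.3227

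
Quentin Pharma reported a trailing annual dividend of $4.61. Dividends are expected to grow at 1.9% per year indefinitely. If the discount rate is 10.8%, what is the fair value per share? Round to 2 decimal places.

$52.78

Gordon growth model: P₀ = D₁/(r − g). D₁ = 4.61 × (1 + 0.019) = 4.6976.
P₀ = 4.6976 / (0.108 − 0.019) = 4.6976 / 0.089 = 52.7819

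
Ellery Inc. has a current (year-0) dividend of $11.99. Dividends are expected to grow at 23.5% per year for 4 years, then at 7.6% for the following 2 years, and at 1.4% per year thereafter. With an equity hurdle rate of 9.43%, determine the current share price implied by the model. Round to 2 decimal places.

Three-stage DDM. Project D₁…D_6; terminal Gordon value at t=6 with g = 0.014; discount at r = 0.0943.
D_1 = 14.8076
D_2 = 18.2874
D_3 = 22.5850
D_4 = 27.8925
D_5 = 30.0123
D_6 = 32.2932
TV_6 = 32.7453/(0.0943−0.014) = 407.7876
P₀ = Σ Dₜ/(1+r)ᵗ + TV_6/(1+r)^6 = 340.8943

$340.89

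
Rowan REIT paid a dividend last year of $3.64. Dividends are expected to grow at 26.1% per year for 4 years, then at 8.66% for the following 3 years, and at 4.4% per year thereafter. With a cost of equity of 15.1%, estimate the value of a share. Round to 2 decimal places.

$75.47

Three-stage DDM. Project D₁…D_7; terminal Gordon value at t=7 with g = 0.044; discount at r = 0.151.
D_1 = 4.5900
D_2 = 5.7880
D_3 = 7.2987
D_4 = 9.2037
D_5 = 10.0007
D_6 = 10.8668
D_7 = 11.8079
TV_7 = 12.3274/(0.151−0.044) = 115.2093
P₀ = Σ Dₜ/(1+r)ᵗ + TV_7/(1+r)^7 = 75.4723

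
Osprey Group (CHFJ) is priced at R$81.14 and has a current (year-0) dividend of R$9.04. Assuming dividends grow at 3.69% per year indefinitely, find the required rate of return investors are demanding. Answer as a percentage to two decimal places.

15.24%

Rearranging the constant-growth DDM: r = D₁/P₀ + g.
D₁ = 9.04 × (1 + 0.0369) = 9.3736.
r = 9.3736 / 81.14 + 0.0369 = 0.11552 + 0.0369 = 0.15242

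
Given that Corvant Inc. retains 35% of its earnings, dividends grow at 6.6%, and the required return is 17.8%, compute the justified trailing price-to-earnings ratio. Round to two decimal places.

6.19

Payout ratio b = 1 − 0.35 = 0.65.
Justified trailing P/E = b(1+g)/(r−g) = 0.65×(1+0.066)/(0.178−0.066) = 6.1866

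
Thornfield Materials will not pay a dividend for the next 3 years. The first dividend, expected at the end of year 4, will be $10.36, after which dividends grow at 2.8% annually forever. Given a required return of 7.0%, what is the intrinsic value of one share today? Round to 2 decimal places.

$201.35

Deferred-dividend DDM. At t=3 the remaining stream is a growing perpetuity with first payment D_4 = 10.36.
V_3 = D_4/(r−g) = 10.36/(0.07−0.028) = 246.6667
P₀ = V_3/(1+r)^3 = 246.6667/(1+0.07)^3 = 201.3535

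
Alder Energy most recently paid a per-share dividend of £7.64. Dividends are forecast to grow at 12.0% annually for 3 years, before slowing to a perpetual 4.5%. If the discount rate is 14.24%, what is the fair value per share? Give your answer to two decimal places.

Two-stage DDM. Project D₁…D_3 at 0.12, terminal growth 0.045, discount at r = 0.1424.
D_1 = 8.5568
D_2 = 9.5836
D_3 = 10.7336
Terminal value at t=3: TV = D_4/(r−g) = 11.2167/(0.1424−0.045) = 115.1608
P₀ = 8.5568/(1+0.1424)^1 + 9.5836/(1+0.1424)^2 + 10.7336/(1+0.1424)^3 + 115.1608/(1+0.1424)^3 = 99.2743

£99.27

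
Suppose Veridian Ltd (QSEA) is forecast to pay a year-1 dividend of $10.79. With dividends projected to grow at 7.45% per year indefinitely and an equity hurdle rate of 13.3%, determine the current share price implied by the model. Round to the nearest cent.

Gordon growth model: P₀ = D₁/(r − g), with D₁ = 10.79 given directly.
P₀ = 10.7900 / (0.133 − 0.0745) = 10.7900 / 0.0585 = 184.4444

$184.44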